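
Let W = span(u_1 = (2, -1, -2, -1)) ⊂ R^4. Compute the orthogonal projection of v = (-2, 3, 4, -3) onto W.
proj_W(v) = (-12/5, 6/5, 12/5, 6/5)

Set up U = [u_1 | ... | u_1] ∈ R^(4×1). The projector onto W = col(U) is P = U (U^T U)^(-1) U^T.
Compute U^T U =
  [10],
and U^T v = (-12).
Solve U^T U · c = U^T v for the coefficients: c = (-6/5). The projection is proj_W(v) = U c.
Check: (v - proj_W(v)) · u_1 = 0  (should be 0).
Result: proj_W(v) = (-12/5, 6/5, 12/5, 6/5).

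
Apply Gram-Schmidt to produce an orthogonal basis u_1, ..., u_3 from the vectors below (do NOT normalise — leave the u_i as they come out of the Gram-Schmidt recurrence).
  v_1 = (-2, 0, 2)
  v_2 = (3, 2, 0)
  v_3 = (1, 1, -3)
Orthogonal basis:
  u_1 = (-2, 0, 2)
  u_2 = (3/2, 2, 3/2)
  u_3 = (-14/17, 21/17, -14/17)

Apply the Gram-Schmidt recurrence
  u_1 = v_1
  u_i = v_i − Σ_{j<i} ((v_i · u_j) / (u_j · u_j)) · u_j.

Step by step this gives:
  u_1 = (-2, 0, 2)
  u_2 = (3/2, 2, 3/2)
  u_3 = (-14/17, 21/17, -14/17)

Orthogonality check:
  u_2 · u_1 = 0 (should be 0)
  u_3 · u_1 = 0 (should be 0)
  u_3 · u_2 = 0 (should be 0)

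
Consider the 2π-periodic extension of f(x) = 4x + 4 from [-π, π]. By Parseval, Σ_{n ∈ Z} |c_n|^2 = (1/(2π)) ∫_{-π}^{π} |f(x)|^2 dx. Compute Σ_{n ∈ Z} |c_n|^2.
Σ |c_n|^2 = 16π^2/3 + 16

Expand and integrate term by term over [-π, π]:
  ∫ (4x)^2 dx = 16·(2π^3/3); ∫ 2·4·(4)·x dx = 0 (odd integrand); ∫ 4^2 dx = 16·2π.
So (1/(2π)) ∫_{-π}^{π} (4x + 4)^2 dx = 16π^2/3 + 16 = 16π^2/3 + 16.
Parseval ⇒ Σ |c_n|^2 = 16π^2/3 + 16.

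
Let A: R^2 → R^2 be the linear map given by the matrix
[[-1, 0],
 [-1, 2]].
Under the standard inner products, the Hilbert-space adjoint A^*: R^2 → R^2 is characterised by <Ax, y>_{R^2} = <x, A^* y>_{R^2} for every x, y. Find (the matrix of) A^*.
A^* = A^T =
[[-1, -1],
 [0, 2]]

For real matrices with standard dot products, the defining identity <Ax, y> = <x, A^* y> gives (Ax)^T y = x^T (A^*) y, i.e. x^T A^T y = x^T (A^*) y. Since this holds for all x, y, we must have A^* = A^T. Therefore
A^* =
[[-1, -1],
 [0, 2]].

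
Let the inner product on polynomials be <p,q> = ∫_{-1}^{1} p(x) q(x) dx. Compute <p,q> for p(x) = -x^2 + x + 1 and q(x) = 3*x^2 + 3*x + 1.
<p,q> = 62/15

Expand the product: p(x)·q(x) = -3*x^4 + 5*x^2 + 4*x + 1.
∫_{-1}^{1} of each monomial x^k gives [2/(k+1) if k even, 0 if k odd]. Integrating term-by-term (or equivalently evaluating the antiderivative F(x) = -3*x^5/5 + 5*x^3/3 + 2*x^2 + x at the endpoints):
  F(1) − F(−1) = 61/15 − (-1/15) = 62/15.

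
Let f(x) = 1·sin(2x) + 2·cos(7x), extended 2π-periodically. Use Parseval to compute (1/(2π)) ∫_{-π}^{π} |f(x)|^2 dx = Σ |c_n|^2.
Σ |c_n|^2 = 5/2

Expand |f|^2 and use orthogonality of {sin(nx), cos(mx)} on [-π, π]:
  ∫_{-π}^{π} sin(nx)^2 dx = π, ∫ cos(mx)^2 dx = π, and cross terms integrate to 0.
So ∫_{-π}^{π} f(x)^2 dx = 1^2 · π + 2^2 · π = (1 + 4)π.
Divide by 2π: (1 + 4)/2 = 5/2.
By Parseval, this equals Σ |c_n|^2.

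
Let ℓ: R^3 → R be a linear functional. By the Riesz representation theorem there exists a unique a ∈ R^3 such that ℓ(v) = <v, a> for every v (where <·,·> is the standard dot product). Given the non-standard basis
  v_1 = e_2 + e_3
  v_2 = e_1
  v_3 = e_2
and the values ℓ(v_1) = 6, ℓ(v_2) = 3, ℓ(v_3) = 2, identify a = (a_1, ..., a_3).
a = (3, 2, 4)

Write a = (a_1, ..., a_3) in the standard basis. For each basis vector v_i, ℓ(v_i) = <v_i, a> is a linear equation in the a_j's. Collect the n equations into a matrix system V a = ℓ, where row i of V is v_i (expressed in the standard basis). Since V is invertible (lower-triangular with 1s on the diagonal, up to permutation), solve by back-substitution:
  V =
[[0, 1, 1],
 [1, 0, 0],
 [0, 1, 0]]
  V a = (6, 3, 2)
Solving gives a = (3, 2, 4).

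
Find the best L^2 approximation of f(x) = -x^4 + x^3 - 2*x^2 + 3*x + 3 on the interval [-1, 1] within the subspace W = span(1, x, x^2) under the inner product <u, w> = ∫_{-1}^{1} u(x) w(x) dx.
g(x) = -20*x^2/7 + 18*x/5 + 108/35

The best approximation g ∈ W is the orthogonal projection of f onto W. Writing g = a_0 + a_1 x + a_2 x^2, the coefficients solve the normal equations G · a = b where
  G_{ij} = <φ_i, φ_j> and b_i = <f, φ_i>, with φ_0 = 1, φ_1 = x, φ_2 = x^2.
G =
  [2, 0, 2/3]
  [0, 2/3, 0]
  [2/3, 0, 2/5],
b = (64/15, 12/5, 32/35).
Solving gives a_0 = 108/35, a_1 = 18/5, a_2 = -20/7, so
  g(x) = -20*x^2/7 + 18*x/5 + 108/35.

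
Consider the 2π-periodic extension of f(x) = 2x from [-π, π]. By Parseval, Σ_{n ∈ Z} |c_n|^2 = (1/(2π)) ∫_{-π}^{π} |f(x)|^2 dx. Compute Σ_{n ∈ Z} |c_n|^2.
Σ |c_n|^2 = 4π^2/3

Expand and integrate term by term over [-π, π]:
  ∫ (2x)^2 dx = 4·(2π^3/3); ∫ 2·2·(0)·x dx = 0 (odd integrand); ∫ 0^2 dx = 0·2π.
So (1/(2π)) ∫_{-π}^{π} (2x)^2 dx = 4π^2/3 + 0 = 4π^2/3.
Parseval ⇒ Σ |c_n|^2 = 4π^2/3.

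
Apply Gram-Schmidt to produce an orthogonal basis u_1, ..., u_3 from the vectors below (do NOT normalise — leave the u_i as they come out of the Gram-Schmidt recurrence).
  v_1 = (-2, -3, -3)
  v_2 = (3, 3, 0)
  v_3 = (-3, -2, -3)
Orthogonal basis:
  u_1 = (-2, -3, -3)
  u_2 = (18/11, 21/22, -45/22)
  u_3 = (-18/19, 18/19, -6/19)

Apply the Gram-Schmidt recurrence
  u_1 = v_1
  u_i = v_i − Σ_{j<i} ((v_i · u_j) / (u_j · u_j)) · u_j.

Step by step this gives:
  u_1 = (-2, -3, -3)
  u_2 = (18/11, 21/22, -45/22)
  u_3 = (-18/19, 18/19, -6/19)

Orthogonality check:
  u_2 · u_1 = 0 (should be 0)
  u_3 · u_1 = 0 (should be 0)
  u_3 · u_2 = 0 (should be 0)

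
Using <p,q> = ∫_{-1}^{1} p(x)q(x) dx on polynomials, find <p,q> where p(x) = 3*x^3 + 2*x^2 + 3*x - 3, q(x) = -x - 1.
<p,q> = 22/15

Expand the product: p(x)·q(x) = -3*x^4 - 5*x^3 - 5*x^2 + 3.
∫_{-1}^{1} of each monomial x^k gives [2/(k+1) if k even, 0 if k odd]. Integrating term-by-term (or equivalently evaluating the antiderivative F(x) = -3*x^5/5 - 5*x^4/4 - 5*x^3/3 + 3*x at the endpoints):
  F(1) − F(−1) = -31/60 − (-119/60) = 22/15.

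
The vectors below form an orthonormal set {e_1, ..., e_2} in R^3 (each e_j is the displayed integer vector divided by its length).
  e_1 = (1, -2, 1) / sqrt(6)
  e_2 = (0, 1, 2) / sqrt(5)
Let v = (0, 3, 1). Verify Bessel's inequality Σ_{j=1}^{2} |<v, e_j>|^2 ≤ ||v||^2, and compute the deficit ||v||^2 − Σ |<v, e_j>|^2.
Σ |<v, e_j>|^2 = 55/6; ||v||^2 = 10; deficit = 5/6

Write each e_j = u_j / sqrt(<u_j, u_j>) where u_j is the displayed integer vector. Then <v, e_j> = <v, u_j> / sqrt(<u_j, u_j>), so |<v, e_j>|^2 = <v, u_j>^2 / <u_j, u_j>.
Coefficients: <v, e_1> = -5/sqrt(6), <v, e_2> = 5/sqrt(5).
Square and sum: Σ |<v, e_j>|^2 = 55/6.
Compute ||v||^2 = v·v = 10.
Deficit = 10 − 55/6 = 5/6 ≥ 0, confirming Bessel's inequality. (The deficit equals ||v − Σ <v,e_j> e_j||^2, the squared distance from v to span{e_j}.)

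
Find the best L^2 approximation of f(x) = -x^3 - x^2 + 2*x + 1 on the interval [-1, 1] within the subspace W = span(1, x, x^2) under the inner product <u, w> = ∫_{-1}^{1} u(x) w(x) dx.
g(x) = -x^2 + 7*x/5 + 1

The best approximation g ∈ W is the orthogonal projection of f onto W. Writing g = a_0 + a_1 x + a_2 x^2, the coefficients solve the normal equations G · a = b where
  G_{ij} = <φ_i, φ_j> and b_i = <f, φ_i>, with φ_0 = 1, φ_1 = x, φ_2 = x^2.
G =
  [2, 0, 2/3]
  [0, 2/3, 0]
  [2/3, 0, 2/5],
b = (4/3, 14/15, 4/15).
Solving gives a_0 = 1, a_1 = 7/5, a_2 = -1, so
  g(x) = -x^2 + 7*x/5 + 1.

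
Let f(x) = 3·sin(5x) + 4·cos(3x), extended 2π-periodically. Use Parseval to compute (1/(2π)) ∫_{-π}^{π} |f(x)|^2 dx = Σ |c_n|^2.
Σ |c_n|^2 = 25/2

Expand |f|^2 and use orthogonality of {sin(nx), cos(mx)} on [-π, π]:
  ∫_{-π}^{π} sin(nx)^2 dx = π, ∫ cos(mx)^2 dx = π, and cross terms integrate to 0.
So ∫_{-π}^{π} f(x)^2 dx = 3^2 · π + 4^2 · π = (9 + 16)π.
Divide by 2π: (9 + 16)/2 = 25/2.
By Parseval, this equals Σ |c_n|^2.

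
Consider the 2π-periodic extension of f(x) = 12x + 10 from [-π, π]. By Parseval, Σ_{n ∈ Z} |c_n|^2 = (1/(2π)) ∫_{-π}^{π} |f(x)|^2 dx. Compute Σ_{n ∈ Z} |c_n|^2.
Σ |c_n|^2 = 48π^2 + 100

Expand and integrate term by term over [-π, π]:
  ∫ (12x)^2 dx = 144·(2π^3/3); ∫ 2·12·(10)·x dx = 0 (odd integrand); ∫ 10^2 dx = 100·2π.
So (1/(2π)) ∫_{-π}^{π} (12x + 10)^2 dx = 144π^2/3 + 100 = 48π^2 + 100.
Parseval ⇒ Σ |c_n|^2 = 48π^2 + 100.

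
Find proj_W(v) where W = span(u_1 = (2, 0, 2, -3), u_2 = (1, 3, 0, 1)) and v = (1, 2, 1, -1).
proj_W(v) = (275/186, 109/62, 83/93, -70/93)

Set up U = [u_1 | ... | u_2] ∈ R^(4×2). The projector onto W = col(U) is P = U (U^T U)^(-1) U^T.
Compute U^T U =
  [17, -1]
  [-1, 11],
and U^T v = (7, 6).
Solve U^T U · c = U^T v for the coefficients: c = (83/186, 109/186). The projection is proj_W(v) = U c.
Check: (v - proj_W(v)) · u_1 = 0  (should be 0).
Check: (v - proj_W(v)) · u_2 = 0  (should be 0).
Result: proj_W(v) = (275/186, 109/62, 83/93, -70/93).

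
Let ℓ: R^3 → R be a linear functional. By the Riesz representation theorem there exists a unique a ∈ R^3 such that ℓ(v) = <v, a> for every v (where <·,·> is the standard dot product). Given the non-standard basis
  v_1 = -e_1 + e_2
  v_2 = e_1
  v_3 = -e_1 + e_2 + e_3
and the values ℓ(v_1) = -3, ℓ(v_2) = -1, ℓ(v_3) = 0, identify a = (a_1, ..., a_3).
a = (-1, -4, 3)

Write a = (a_1, ..., a_3) in the standard basis. For each basis vector v_i, ℓ(v_i) = <v_i, a> is a linear equation in the a_j's. Collect the n equations into a matrix system V a = ℓ, where row i of V is v_i (expressed in the standard basis). Since V is invertible (lower-triangular with 1s on the diagonal, up to permutation), solve by back-substitution:
  V =
[[-1, 1, 0],
 [1, 0, 0],
 [-1, 1, 1]]
  V a = (-3, -1, 0)
Solving gives a = (-1, -4, 3).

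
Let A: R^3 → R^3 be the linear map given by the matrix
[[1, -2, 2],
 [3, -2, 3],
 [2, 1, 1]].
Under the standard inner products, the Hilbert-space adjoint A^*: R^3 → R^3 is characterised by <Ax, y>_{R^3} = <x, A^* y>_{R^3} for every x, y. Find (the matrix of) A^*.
A^* = A^T =
[[1, 3, 2],
 [-2, -2, 1],
 [2, 3, 1]]

For real matrices with standard dot products, the defining identity <Ax, y> = <x, A^* y> gives (Ax)^T y = x^T (A^*) y, i.e. x^T A^T y = x^T (A^*) y. Since this holds for all x, y, we must have A^* = A^T. Therefore
A^* =
[[1, 3, 2],
 [-2, -2, 1],
 [2, 3, 1]].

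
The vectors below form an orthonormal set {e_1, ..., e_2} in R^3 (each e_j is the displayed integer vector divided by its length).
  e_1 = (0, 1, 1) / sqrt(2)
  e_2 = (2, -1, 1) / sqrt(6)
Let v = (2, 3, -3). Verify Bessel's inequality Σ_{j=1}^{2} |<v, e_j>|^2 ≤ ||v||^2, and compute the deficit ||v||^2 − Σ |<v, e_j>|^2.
Σ |<v, e_j>|^2 = 2/3; ||v||^2 = 22; deficit = 64/3

Write each e_j = u_j / sqrt(<u_j, u_j>) where u_j is the displayed integer vector. Then <v, e_j> = <v, u_j> / sqrt(<u_j, u_j>), so |<v, e_j>|^2 = <v, u_j>^2 / <u_j, u_j>.
Coefficients: <v, e_1> = 0/sqrt(2), <v, e_2> = -2/sqrt(6).
Square and sum: Σ |<v, e_j>|^2 = 2/3.
Compute ||v||^2 = v·v = 22.
Deficit = 22 − 2/3 = 64/3 ≥ 0, confirming Bessel's inequality. (The deficit equals ||v − Σ <v,e_j> e_j||^2, the squared distance from v to span{e_j}.)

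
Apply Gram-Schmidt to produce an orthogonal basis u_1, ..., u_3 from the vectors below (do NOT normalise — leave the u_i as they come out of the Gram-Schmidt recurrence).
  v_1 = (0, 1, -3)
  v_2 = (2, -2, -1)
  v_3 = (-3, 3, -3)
Orthogonal basis:
  u_1 = (0, 1, -3)
  u_2 = (2, -21/10, -7/10)
  u_3 = (-63/89, -54/89, -18/89)

Apply the Gram-Schmidt recurrence
  u_1 = v_1
  u_i = v_i − Σ_{j<i} ((v_i · u_j) / (u_j · u_j)) · u_j.

Step by step this gives:
  u_1 = (0, 1, -3)
  u_2 = (2, -21/10, -7/10)
  u_3 = (-63/89, -54/89, -18/89)

Orthogonality check:
  u_2 · u_1 = 0 (should be 0)
  u_3 · u_1 = 0 (should be 0)
  u_3 · u_2 = 0 (should be 0)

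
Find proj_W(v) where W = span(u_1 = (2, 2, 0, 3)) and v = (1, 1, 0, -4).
proj_W(v) = (-16/17, -16/17, 0, -24/17)

Set up U = [u_1 | ... | u_1] ∈ R^(4×1). The projector onto W = col(U) is P = U (U^T U)^(-1) U^T.
Compute U^T U =
  [17],
and U^T v = (-8).
Solve U^T U · c = U^T v for the coefficients: c = (-8/17). The projection is proj_W(v) = U c.
Check: (v - proj_W(v)) · u_1 = 0  (should be 0).
Result: proj_W(v) = (-16/17, -16/17, 0, -24/17).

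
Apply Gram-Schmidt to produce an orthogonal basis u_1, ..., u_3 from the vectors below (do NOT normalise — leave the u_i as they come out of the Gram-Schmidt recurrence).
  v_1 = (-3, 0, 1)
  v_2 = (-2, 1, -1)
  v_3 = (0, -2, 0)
Orthogonal basis:
  u_1 = (-3, 0, 1)
  u_2 = (-1/2, 1, -3/2)
  u_3 = (-2/7, -10/7, -6/7)

Apply the Gram-Schmidt recurrence
  u_1 = v_1
  u_i = v_i − Σ_{j<i} ((v_i · u_j) / (u_j · u_j)) · u_j.

Step by step this gives:
  u_1 = (-3, 0, 1)
  u_2 = (-1/2, 1, -3/2)
  u_3 = (-2/7, -10/7, -6/7)

Orthogonality check:
  u_2 · u_1 = 0 (should be 0)
  u_3 · u_1 = 0 (should be 0)
  u_3 · u_2 = 0 (should be 0)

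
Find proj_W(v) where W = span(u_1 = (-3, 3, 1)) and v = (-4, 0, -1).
proj_W(v) = (-33/19, 33/19, 11/19)

Set up U = [u_1 | ... | u_1] ∈ R^(3×1). The projector onto W = col(U) is P = U (U^T U)^(-1) U^T.
Compute U^T U =
  [19],
and U^T v = (11).
Solve U^T U · c = U^T v for the coefficients: c = (11/19). The projection is proj_W(v) = U c.
Check: (v - proj_W(v)) · u_1 = 0  (should be 0).
Result: proj_W(v) = (-33/19, 33/19, 11/19).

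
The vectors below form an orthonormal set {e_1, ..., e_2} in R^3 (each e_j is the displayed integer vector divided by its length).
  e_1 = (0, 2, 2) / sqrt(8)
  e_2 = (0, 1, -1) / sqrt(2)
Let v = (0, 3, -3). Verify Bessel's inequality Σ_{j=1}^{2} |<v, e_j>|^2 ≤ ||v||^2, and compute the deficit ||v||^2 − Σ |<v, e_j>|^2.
Σ |<v, e_j>|^2 = 18; ||v||^2 = 18; deficit = 0

Write each e_j = u_j / sqrt(<u_j, u_j>) where u_j is the displayed integer vector. Then <v, e_j> = <v, u_j> / sqrt(<u_j, u_j>), so |<v, e_j>|^2 = <v, u_j>^2 / <u_j, u_j>.
Coefficients: <v, e_1> = 0/sqrt(8), <v, e_2> = 6/sqrt(2).
Square and sum: Σ |<v, e_j>|^2 = 18.
Compute ||v||^2 = v·v = 18.
Deficit = 18 − 18 = 0 ≥ 0, confirming Bessel's inequality. (The deficit equals ||v − Σ <v,e_j> e_j||^2, the squared distance from v to span{e_j}.)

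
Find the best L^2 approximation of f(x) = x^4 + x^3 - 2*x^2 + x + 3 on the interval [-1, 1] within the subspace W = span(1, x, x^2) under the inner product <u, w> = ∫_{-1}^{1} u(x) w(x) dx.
g(x) = -8*x^2/7 + 8*x/5 + 102/35

The best approximation g ∈ W is the orthogonal projection of f onto W. Writing g = a_0 + a_1 x + a_2 x^2, the coefficients solve the normal equations G · a = b where
  G_{ij} = <φ_i, φ_j> and b_i = <f, φ_i>, with φ_0 = 1, φ_1 = x, φ_2 = x^2.
G =
  [2, 0, 2/3]
  [0, 2/3, 0]
  [2/3, 0, 2/5],
b = (76/15, 16/15, 52/35).
Solving gives a_0 = 102/35, a_1 = 8/5, a_2 = -8/7, so
  g(x) = -8*x^2/7 + 8*x/5 + 102/35.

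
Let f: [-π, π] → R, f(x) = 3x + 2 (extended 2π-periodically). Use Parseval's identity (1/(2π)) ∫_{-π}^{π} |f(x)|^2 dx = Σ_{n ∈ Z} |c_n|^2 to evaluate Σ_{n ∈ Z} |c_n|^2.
Σ |c_n|^2 = 3π^2 + 4

Expand and integrate term by term over [-π, π]:
  ∫ (3x)^2 dx = 9·(2π^3/3); ∫ 2·3·(2)·x dx = 0 (odd integrand); ∫ 2^2 dx = 4·2π.
So (1/(2π)) ∫_{-π}^{π} (3x + 2)^2 dx = 9π^2/3 + 4 = 3π^2 + 4.
Parseval ⇒ Σ |c_n|^2 = 3π^2 + 4.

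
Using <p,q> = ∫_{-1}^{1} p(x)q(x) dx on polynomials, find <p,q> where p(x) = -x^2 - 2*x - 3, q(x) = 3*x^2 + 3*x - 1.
<p,q> = -68/15

Expand the product: p(x)·q(x) = -3*x^4 - 9*x^3 - 14*x^2 - 7*x + 3.
∫_{-1}^{1} of each monomial x^k gives [2/(k+1) if k even, 0 if k odd]. Integrating term-by-term (or equivalently evaluating the antiderivative F(x) = -3*x^5/5 - 9*x^4/4 - 14*x^3/3 - 7*x^2/2 + 3*x at the endpoints):
  F(1) − F(−1) = -481/60 − (-209/60) = -68/15.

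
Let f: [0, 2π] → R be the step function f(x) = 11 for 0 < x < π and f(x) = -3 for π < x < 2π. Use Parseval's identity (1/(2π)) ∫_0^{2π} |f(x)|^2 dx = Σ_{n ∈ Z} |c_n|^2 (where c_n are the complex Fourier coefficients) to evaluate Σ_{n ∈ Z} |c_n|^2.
Σ |c_n|^2 = 65

Parseval equates the L^2 energy of f (normalised by 1/(2π)) with the ℓ^2 sum of its Fourier coefficients: (1/(2π)) ∫_0^{2π} |f|^2 = Σ |c_n|^2.
Compute the left side: (1/(2π)) [∫_0^π 11^2 dx + ∫_π^{2π} (-3)^2 dx] = (1/(2π)) · (121π + 9π) = (121 + 9)/2 = 65.
So Σ_{n ∈ Z} |c_n|^2 = 65.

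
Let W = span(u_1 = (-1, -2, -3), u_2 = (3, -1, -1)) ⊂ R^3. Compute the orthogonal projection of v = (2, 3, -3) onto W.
proj_W(v) = (247/150, -8/15, -79/150)

Set up U = [u_1 | ... | u_2] ∈ R^(3×2). The projector onto W = col(U) is P = U (U^T U)^(-1) U^T.
Compute U^T U =
  [14, 2]
  [2, 11],
and U^T v = (1, 6).
Solve U^T U · c = U^T v for the coefficients: c = (-1/150, 41/75). The projection is proj_W(v) = U c.
Check: (v - proj_W(v)) · u_1 = 0  (should be 0).
Check: (v - proj_W(v)) · u_2 = 0  (should be 0).
Result: proj_W(v) = (247/150, -8/15, -79/150).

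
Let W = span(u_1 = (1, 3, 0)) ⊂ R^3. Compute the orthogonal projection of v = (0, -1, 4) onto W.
proj_W(v) = (-3/10, -9/10, 0)

Set up U = [u_1 | ... | u_1] ∈ R^(3×1). The projector onto W = col(U) is P = U (U^T U)^(-1) U^T.
Compute U^T U =
  [10],
and U^T v = (-3).
Solve U^T U · c = U^T v for the coefficients: c = (-3/10). The projection is proj_W(v) = U c.
Check: (v - proj_W(v)) · u_1 = 0  (should be 0).
Result: proj_W(v) = (-3/10, -9/10, 0).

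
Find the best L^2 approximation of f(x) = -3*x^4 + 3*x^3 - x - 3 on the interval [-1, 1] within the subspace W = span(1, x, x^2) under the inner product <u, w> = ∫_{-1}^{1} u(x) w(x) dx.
g(x) = -18*x^2/7 + 4*x/5 - 96/35

The best approximation g ∈ W is the orthogonal projection of f onto W. Writing g = a_0 + a_1 x + a_2 x^2, the coefficients solve the normal equations G · a = b where
  G_{ij} = <φ_i, φ_j> and b_i = <f, φ_i>, with φ_0 = 1, φ_1 = x, φ_2 = x^2.
G =
  [2, 0, 2/3]
  [0, 2/3, 0]
  [2/3, 0, 2/5],
b = (-36/5, 8/15, -20/7).
Solving gives a_0 = -96/35, a_1 = 4/5, a_2 = -18/7, so
  g(x) = -18*x^2/7 + 4*x/5 - 96/35.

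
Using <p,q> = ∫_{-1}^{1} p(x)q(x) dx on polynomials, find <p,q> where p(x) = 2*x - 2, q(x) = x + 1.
<p,q> = -8/3

Expand the product: p(x)·q(x) = 2*x^2 - 2.
∫_{-1}^{1} of each monomial x^k gives [2/(k+1) if k even, 0 if k odd]. Integrating term-by-term (or equivalently evaluating the antiderivative F(x) = 2*x^3/3 - 2*x at the endpoints):
  F(1) − F(−1) = -4/3 − (4/3) = -8/3.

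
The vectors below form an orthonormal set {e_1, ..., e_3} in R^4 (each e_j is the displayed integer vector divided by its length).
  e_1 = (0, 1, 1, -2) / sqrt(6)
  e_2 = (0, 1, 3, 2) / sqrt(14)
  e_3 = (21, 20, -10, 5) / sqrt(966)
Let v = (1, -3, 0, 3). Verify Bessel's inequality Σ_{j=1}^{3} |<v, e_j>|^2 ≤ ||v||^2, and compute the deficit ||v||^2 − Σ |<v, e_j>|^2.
Σ |<v, e_j>|^2 = 339/23; ||v||^2 = 19; deficit = 98/23

Write each e_j = u_j / sqrt(<u_j, u_j>) where u_j is the displayed integer vector. Then <v, e_j> = <v, u_j> / sqrt(<u_j, u_j>), so |<v, e_j>|^2 = <v, u_j>^2 / <u_j, u_j>.
Coefficients: <v, e_1> = -9/sqrt(6), <v, e_2> = 3/sqrt(14), <v, e_3> = -24/sqrt(966).
Square and sum: Σ |<v, e_j>|^2 = 339/23.
Compute ||v||^2 = v·v = 19.
Deficit = 19 − 339/23 = 98/23 ≥ 0, confirming Bessel's inequality. (The deficit equals ||v − Σ <v,e_j> e_j||^2, the squared distance from v to span{e_j}.)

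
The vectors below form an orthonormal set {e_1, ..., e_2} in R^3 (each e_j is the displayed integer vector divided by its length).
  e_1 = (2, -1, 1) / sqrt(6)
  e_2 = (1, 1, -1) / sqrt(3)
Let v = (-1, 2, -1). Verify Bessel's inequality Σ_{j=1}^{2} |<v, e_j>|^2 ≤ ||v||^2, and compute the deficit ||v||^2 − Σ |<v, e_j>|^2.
Σ |<v, e_j>|^2 = 11/2; ||v||^2 = 6; deficit = 1/2

Write each e_j = u_j / sqrt(<u_j, u_j>) where u_j is the displayed integer vector. Then <v, e_j> = <v, u_j> / sqrt(<u_j, u_j>), so |<v, e_j>|^2 = <v, u_j>^2 / <u_j, u_j>.
Coefficients: <v, e_1> = -5/sqrt(6), <v, e_2> = 2/sqrt(3).
Square and sum: Σ |<v, e_j>|^2 = 11/2.
Compute ||v||^2 = v·v = 6.
Deficit = 6 − 11/2 = 1/2 ≥ 0, confirming Bessel's inequality. (The deficit equals ||v − Σ <v,e_j> e_j||^2, the squared distance from v to span{e_j}.)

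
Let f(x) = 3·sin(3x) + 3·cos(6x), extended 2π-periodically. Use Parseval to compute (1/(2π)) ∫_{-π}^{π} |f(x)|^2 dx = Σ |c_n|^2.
Σ |c_n|^2 = 9

Expand |f|^2 and use orthogonality of {sin(nx), cos(mx)} on [-π, π]:
  ∫_{-π}^{π} sin(nx)^2 dx = π, ∫ cos(mx)^2 dx = π, and cross terms integrate to 0.
So ∫_{-π}^{π} f(x)^2 dx = 3^2 · π + 3^2 · π = (9 + 9)π.
Divide by 2π: (9 + 9)/2 = 9.
By Parseval, this equals Σ |c_n|^2.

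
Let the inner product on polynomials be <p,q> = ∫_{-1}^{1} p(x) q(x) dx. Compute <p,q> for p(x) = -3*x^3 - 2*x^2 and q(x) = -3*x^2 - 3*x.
<p,q> = 6

Expand the product: p(x)·q(x) = 9*x^5 + 15*x^4 + 6*x^3.
∫_{-1}^{1} of each monomial x^k gives [2/(k+1) if k even, 0 if k odd]. Integrating term-by-term (or equivalently evaluating the antiderivative F(x) = 3*x^6/2 + 3*x^5 + 3*x^4/2 at the endpoints):
  F(1) − F(−1) = 6 − (0) = 6.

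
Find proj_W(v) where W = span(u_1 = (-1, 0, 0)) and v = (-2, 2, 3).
proj_W(v) = (-2, 0, 0)

Set up U = [u_1 | ... | u_1] ∈ R^(3×1). The projector onto W = col(U) is P = U (U^T U)^(-1) U^T.
Compute U^T U =
  [1],
and U^T v = (2).
Solve U^T U · c = U^T v for the coefficients: c = (2). The projection is proj_W(v) = U c.
Check: (v - proj_W(v)) · u_1 = 0  (should be 0).
Result: proj_W(v) = (-2, 0, 0).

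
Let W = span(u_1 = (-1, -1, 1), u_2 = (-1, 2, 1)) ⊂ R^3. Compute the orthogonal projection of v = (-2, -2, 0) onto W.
proj_W(v) = (-1, -2, 1)

Set up U = [u_1 | ... | u_2] ∈ R^(3×2). The projector onto W = col(U) is P = U (U^T U)^(-1) U^T.
Compute U^T U =
  [3, 0]
  [0, 6],
and U^T v = (4, -2).
Solve U^T U · c = U^T v for the coefficients: c = (4/3, -1/3). The projection is proj_W(v) = U c.
Check: (v - proj_W(v)) · u_1 = 0  (should be 0).
Check: (v - proj_W(v)) · u_2 = 0  (should be 0).
Result: proj_W(v) = (-1, -2, 1).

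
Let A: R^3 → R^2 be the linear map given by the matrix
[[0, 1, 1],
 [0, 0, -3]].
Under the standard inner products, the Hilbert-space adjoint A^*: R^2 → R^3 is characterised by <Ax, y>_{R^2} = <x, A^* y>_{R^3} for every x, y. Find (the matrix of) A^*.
A^* = A^T =
[[0, 0],
 [1, 0],
 [1, -3]]

For real matrices with standard dot products, the defining identity <Ax, y> = <x, A^* y> gives (Ax)^T y = x^T (A^*) y, i.e. x^T A^T y = x^T (A^*) y. Since this holds for all x, y, we must have A^* = A^T. Therefore
A^* =
[[0, 0],
 [1, 0],
 [1, -3]].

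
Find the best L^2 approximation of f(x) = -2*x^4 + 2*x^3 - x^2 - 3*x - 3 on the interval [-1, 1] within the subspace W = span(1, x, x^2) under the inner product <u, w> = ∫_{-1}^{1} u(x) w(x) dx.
g(x) = -19*x^2/7 - 9*x/5 - 99/35

The best approximation g ∈ W is the orthogonal projection of f onto W. Writing g = a_0 + a_1 x + a_2 x^2, the coefficients solve the normal equations G · a = b where
  G_{ij} = <φ_i, φ_j> and b_i = <f, φ_i>, with φ_0 = 1, φ_1 = x, φ_2 = x^2.
G =
  [2, 0, 2/3]
  [0, 2/3, 0]
  [2/3, 0, 2/5],
b = (-112/15, -6/5, -104/35).
Solving gives a_0 = -99/35, a_1 = -9/5, a_2 = -19/7, so
  g(x) = -19*x^2/7 - 9*x/5 - 99/35.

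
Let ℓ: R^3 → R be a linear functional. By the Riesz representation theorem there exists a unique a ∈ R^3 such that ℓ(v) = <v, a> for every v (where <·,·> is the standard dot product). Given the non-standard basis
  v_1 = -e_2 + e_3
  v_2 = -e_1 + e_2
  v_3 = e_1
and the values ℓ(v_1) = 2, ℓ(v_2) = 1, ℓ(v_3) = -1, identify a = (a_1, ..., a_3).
a = (-1, 0, 2)

Write a = (a_1, ..., a_3) in the standard basis. For each basis vector v_i, ℓ(v_i) = <v_i, a> is a linear equation in the a_j's. Collect the n equations into a matrix system V a = ℓ, where row i of V is v_i (expressed in the standard basis). Since V is invertible (lower-triangular with 1s on the diagonal, up to permutation), solve by back-substitution:
  V =
[[0, -1, 1],
 [-1, 1, 0],
 [1, 0, 0]]
  V a = (2, 1, -1)
Solving gives a = (-1, 0, 2).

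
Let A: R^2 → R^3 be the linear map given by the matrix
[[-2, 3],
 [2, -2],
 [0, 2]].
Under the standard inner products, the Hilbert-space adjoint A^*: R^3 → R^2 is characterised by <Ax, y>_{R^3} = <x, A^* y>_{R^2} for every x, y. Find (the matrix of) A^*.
A^* = A^T =
[[-2, 2, 0],
 [3, -2, 2]]

For real matrices with standard dot products, the defining identity <Ax, y> = <x, A^* y> gives (Ax)^T y = x^T (A^*) y, i.e. x^T A^T y = x^T (A^*) y. Since this holds for all x, y, we must have A^* = A^T. Therefore
A^* =
[[-2, 2, 0],
 [3, -2, 2]].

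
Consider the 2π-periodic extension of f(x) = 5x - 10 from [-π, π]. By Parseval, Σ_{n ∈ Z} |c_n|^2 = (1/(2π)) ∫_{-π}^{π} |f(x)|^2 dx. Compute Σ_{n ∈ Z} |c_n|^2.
Σ |c_n|^2 = 25π^2/3 + 100

Expand and integrate term by term over [-π, π]:
  ∫ (5x)^2 dx = 25·(2π^3/3); ∫ 2·5·(-10)·x dx = 0 (odd integrand); ∫ (-10)^2 dx = 100·2π.
So (1/(2π)) ∫_{-π}^{π} (5x - 10)^2 dx = 25π^2/3 + 100 = 25π^2/3 + 100.
Parseval ⇒ Σ |c_n|^2 = 25π^2/3 + 100.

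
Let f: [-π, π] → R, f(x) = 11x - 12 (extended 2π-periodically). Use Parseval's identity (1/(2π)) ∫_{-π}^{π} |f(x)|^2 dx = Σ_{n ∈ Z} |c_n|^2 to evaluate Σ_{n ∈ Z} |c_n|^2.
Σ |c_n|^2 = 121π^2/3 + 144

Expand and integrate term by term over [-π, π]:
  ∫ (11x)^2 dx = 121·(2π^3/3); ∫ 2·11·(-12)·x dx = 0 (odd integrand); ∫ (-12)^2 dx = 144·2π.
So (1/(2π)) ∫_{-π}^{π} (11x - 12)^2 dx = 121π^2/3 + 144 = 121π^2/3 + 144.
Parseval ⇒ Σ |c_n|^2 = 121π^2/3 + 144.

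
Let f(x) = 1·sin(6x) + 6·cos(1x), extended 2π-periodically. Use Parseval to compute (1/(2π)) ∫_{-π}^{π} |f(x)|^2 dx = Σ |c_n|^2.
Σ |c_n|^2 = 37/2

Expand |f|^2 and use orthogonality of {sin(nx), cos(mx)} on [-π, π]:
  ∫_{-π}^{π} sin(nx)^2 dx = π, ∫ cos(mx)^2 dx = π, and cross terms integrate to 0.
So ∫_{-π}^{π} f(x)^2 dx = 1^2 · π + 6^2 · π = (1 + 36)π.
Divide by 2π: (1 + 36)/2 = 37/2.
By Parseval, this equals Σ |c_n|^2.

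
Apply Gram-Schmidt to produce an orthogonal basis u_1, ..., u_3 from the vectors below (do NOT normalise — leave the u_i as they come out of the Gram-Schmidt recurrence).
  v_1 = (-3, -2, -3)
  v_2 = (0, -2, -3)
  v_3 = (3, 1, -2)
Orthogonal basis:
  u_1 = (-3, -2, -3)
  u_2 = (39/22, -9/11, -27/22)
  u_3 = (0, 21/13, -14/13)

Apply the Gram-Schmidt recurrence
  u_1 = v_1
  u_i = v_i − Σ_{j<i} ((v_i · u_j) / (u_j · u_j)) · u_j.

Step by step this gives:
  u_1 = (-3, -2, -3)
  u_2 = (39/22, -9/11, -27/22)
  u_3 = (0, 21/13, -14/13)

Orthogonality check:
  u_2 · u_1 = 0 (should be 0)
  u_3 · u_1 = 0 (should be 0)
  u_3 · u_2 = 0 (should be 0)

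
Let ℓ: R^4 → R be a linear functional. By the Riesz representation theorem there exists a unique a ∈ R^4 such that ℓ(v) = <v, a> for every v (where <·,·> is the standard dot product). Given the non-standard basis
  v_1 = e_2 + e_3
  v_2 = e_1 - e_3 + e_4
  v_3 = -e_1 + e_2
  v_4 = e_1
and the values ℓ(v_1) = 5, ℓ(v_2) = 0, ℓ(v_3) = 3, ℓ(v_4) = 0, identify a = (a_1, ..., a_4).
a = (0, 3, 2, 2)

Write a = (a_1, ..., a_4) in the standard basis. For each basis vector v_i, ℓ(v_i) = <v_i, a> is a linear equation in the a_j's. Collect the n equations into a matrix system V a = ℓ, where row i of V is v_i (expressed in the standard basis). Since V is invertible (lower-triangular with 1s on the diagonal, up to permutation), solve by back-substitution:
  V =
[[0, 1, 1, 0],
 [1, 0, -1, 1],
 [-1, 1, 0, 0],
 [1, 0, 0, 0]]
  V a = (5, 0, 3, 0)
Solving gives a = (0, 3, 2, 2).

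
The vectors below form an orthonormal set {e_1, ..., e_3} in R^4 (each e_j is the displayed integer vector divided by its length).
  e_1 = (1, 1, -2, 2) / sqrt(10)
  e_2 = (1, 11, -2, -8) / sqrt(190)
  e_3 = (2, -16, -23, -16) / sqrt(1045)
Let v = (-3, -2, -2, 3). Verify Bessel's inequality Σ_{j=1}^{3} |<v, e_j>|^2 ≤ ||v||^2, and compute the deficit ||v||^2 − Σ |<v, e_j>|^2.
Σ |<v, e_j>|^2 = 754/55; ||v||^2 = 26; deficit = 676/55

Write each e_j = u_j / sqrt(<u_j, u_j>) where u_j is the displayed integer vector. Then <v, e_j> = <v, u_j> / sqrt(<u_j, u_j>), so |<v, e_j>|^2 = <v, u_j>^2 / <u_j, u_j>.
Coefficients: <v, e_1> = 5/sqrt(10), <v, e_2> = -45/sqrt(190), <v, e_3> = 24/sqrt(1045).
Square and sum: Σ |<v, e_j>|^2 = 754/55.
Compute ||v||^2 = v·v = 26.
Deficit = 26 − 754/55 = 676/55 ≥ 0, confirming Bessel's inequality. (The deficit equals ||v − Σ <v,e_j> e_j||^2, the squared distance from v to span{e_j}.)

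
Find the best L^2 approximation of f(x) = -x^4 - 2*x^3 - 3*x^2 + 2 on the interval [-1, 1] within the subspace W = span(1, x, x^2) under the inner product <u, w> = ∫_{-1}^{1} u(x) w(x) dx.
g(x) = -27*x^2/7 - 6*x/5 + 73/35

The best approximation g ∈ W is the orthogonal projection of f onto W. Writing g = a_0 + a_1 x + a_2 x^2, the coefficients solve the normal equations G · a = b where
  G_{ij} = <φ_i, φ_j> and b_i = <f, φ_i>, with φ_0 = 1, φ_1 = x, φ_2 = x^2.
G =
  [2, 0, 2/3]
  [0, 2/3, 0]
  [2/3, 0, 2/5],
b = (8/5, -4/5, -16/105).
Solving gives a_0 = 73/35, a_1 = -6/5, a_2 = -27/7, so
  g(x) = -27*x^2/7 - 6*x/5 + 73/35.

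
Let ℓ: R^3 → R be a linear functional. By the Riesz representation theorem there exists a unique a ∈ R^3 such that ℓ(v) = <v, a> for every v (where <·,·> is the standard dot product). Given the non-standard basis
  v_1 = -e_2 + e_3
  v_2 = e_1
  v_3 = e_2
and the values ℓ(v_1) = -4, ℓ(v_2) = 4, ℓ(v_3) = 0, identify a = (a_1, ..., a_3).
a = (4, 0, -4)

Write a = (a_1, ..., a_3) in the standard basis. For each basis vector v_i, ℓ(v_i) = <v_i, a> is a linear equation in the a_j's. Collect the n equations into a matrix system V a = ℓ, where row i of V is v_i (expressed in the standard basis). Since V is invertible (lower-triangular with 1s on the diagonal, up to permutation), solve by back-substitution:
  V =
[[0, -1, 1],
 [1, 0, 0],
 [0, 1, 0]]
  V a = (-4, 4, 0)
Solving gives a = (4, 0, -4).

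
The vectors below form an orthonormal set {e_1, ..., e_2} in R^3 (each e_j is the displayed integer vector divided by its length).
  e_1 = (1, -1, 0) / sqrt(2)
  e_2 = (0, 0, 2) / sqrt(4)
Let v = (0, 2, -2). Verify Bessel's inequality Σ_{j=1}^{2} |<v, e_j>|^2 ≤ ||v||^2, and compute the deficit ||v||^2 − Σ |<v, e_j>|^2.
Σ |<v, e_j>|^2 = 6; ||v||^2 = 8; deficit = 2

Write each e_j = u_j / sqrt(<u_j, u_j>) where u_j is the displayed integer vector. Then <v, e_j> = <v, u_j> / sqrt(<u_j, u_j>), so |<v, e_j>|^2 = <v, u_j>^2 / <u_j, u_j>.
Coefficients: <v, e_1> = -2/sqrt(2), <v, e_2> = -4/sqrt(4).
Square and sum: Σ |<v, e_j>|^2 = 6.
Compute ||v||^2 = v·v = 8.
Deficit = 8 − 6 = 2 ≥ 0, confirming Bessel's inequality. (The deficit equals ||v − Σ <v,e_j> e_j||^2, the squared distance from v to span{e_j}.)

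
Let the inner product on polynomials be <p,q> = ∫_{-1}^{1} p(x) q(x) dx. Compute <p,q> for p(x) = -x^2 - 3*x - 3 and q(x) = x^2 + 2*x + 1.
<p,q> = -196/15

Expand the product: p(x)·q(x) = -x^4 - 5*x^3 - 10*x^2 - 9*x - 3.
∫_{-1}^{1} of each monomial x^k gives [2/(k+1) if k even, 0 if k odd]. Integrating term-by-term (or equivalently evaluating the antiderivative F(x) = -x^5/5 - 5*x^4/4 - 10*x^3/3 - 9*x^2/2 - 3*x at the endpoints):
  F(1) − F(−1) = -737/60 − (47/60) = -196/15.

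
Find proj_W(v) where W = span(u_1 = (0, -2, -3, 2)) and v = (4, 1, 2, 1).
proj_W(v) = (0, 12/17, 18/17, -12/17)

Set up U = [u_1 | ... | u_1] ∈ R^(4×1). The projector onto W = col(U) is P = U (U^T U)^(-1) U^T.
Compute U^T U =
  [17],
and U^T v = (-6).
Solve U^T U · c = U^T v for the coefficients: c = (-6/17). The projection is proj_W(v) = U c.
Check: (v - proj_W(v)) · u_1 = 0  (should be 0).
Result: proj_W(v) = (0, 12/17, 18/17, -12/17).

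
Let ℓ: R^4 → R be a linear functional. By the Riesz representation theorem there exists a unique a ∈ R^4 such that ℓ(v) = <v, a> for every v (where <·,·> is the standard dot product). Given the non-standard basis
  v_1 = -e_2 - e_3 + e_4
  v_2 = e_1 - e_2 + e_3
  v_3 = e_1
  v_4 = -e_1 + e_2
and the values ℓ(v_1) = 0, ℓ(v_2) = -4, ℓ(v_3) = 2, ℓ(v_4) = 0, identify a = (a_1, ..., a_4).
a = (2, 2, -4, -2)

Write a = (a_1, ..., a_4) in the standard basis. For each basis vector v_i, ℓ(v_i) = <v_i, a> is a linear equation in the a_j's. Collect the n equations into a matrix system V a = ℓ, where row i of V is v_i (expressed in the standard basis). Since V is invertible (lower-triangular with 1s on the diagonal, up to permutation), solve by back-substitution:
  V =
[[0, -1, -1, 1],
 [1, -1, 1, 0],
 [1, 0, 0, 0],
 [-1, 1, 0, 0]]
  V a = (0, -4, 2, 0)
Solving gives a = (2, 2, -4, -2).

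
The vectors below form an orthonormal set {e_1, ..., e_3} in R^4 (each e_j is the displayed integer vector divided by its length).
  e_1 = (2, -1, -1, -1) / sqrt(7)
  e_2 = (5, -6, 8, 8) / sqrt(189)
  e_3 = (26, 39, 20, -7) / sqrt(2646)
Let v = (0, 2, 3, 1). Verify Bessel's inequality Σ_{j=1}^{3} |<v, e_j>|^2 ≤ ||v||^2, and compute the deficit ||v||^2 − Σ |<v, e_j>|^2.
Σ |<v, e_j>|^2 = 1347/98; ||v||^2 = 14; deficit = 25/98

Write each e_j = u_j / sqrt(<u_j, u_j>) where u_j is the displayed integer vector. Then <v, e_j> = <v, u_j> / sqrt(<u_j, u_j>), so |<v, e_j>|^2 = <v, u_j>^2 / <u_j, u_j>.
Coefficients: <v, e_1> = -6/sqrt(7), <v, e_2> = 20/sqrt(189), <v, e_3> = 131/sqrt(2646).
Square and sum: Σ |<v, e_j>|^2 = 1347/98.
Compute ||v||^2 = v·v = 14.
Deficit = 14 − 1347/98 = 25/98 ≥ 0, confirming Bessel's inequality. (The deficit equals ||v − Σ <v,e_j> e_j||^2, the squared distance from v to span{e_j}.)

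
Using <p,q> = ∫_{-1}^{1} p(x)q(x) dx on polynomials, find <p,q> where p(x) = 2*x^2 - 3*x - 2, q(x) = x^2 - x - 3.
<p,q> = 142/15

Expand the product: p(x)·q(x) = 2*x^4 - 5*x^3 - 5*x^2 + 11*x + 6.
∫_{-1}^{1} of each monomial x^k gives [2/(k+1) if k even, 0 if k odd]. Integrating term-by-term (or equivalently evaluating the antiderivative F(x) = 2*x^5/5 - 5*x^4/4 - 5*x^3/3 + 11*x^2/2 + 6*x at the endpoints):
  F(1) − F(−1) = 539/60 − (-29/60) = 142/15.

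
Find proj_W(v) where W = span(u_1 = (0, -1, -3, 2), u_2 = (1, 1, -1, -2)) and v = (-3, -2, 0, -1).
proj_W(v) = (-21/47, -18/47, 30/47, 36/47)

Set up U = [u_1 | ... | u_2] ∈ R^(4×2). The projector onto W = col(U) is P = U (U^T U)^(-1) U^T.
Compute U^T U =
  [14, -2]
  [-2, 7],
and U^T v = (0, -3).
Solve U^T U · c = U^T v for the coefficients: c = (-3/47, -21/47). The projection is proj_W(v) = U c.
Check: (v - proj_W(v)) · u_1 = 0  (should be 0).
Check: (v - proj_W(v)) · u_2 = 0  (should be 0).
Result: proj_W(v) = (-21/47, -18/47, 30/47, 36/47).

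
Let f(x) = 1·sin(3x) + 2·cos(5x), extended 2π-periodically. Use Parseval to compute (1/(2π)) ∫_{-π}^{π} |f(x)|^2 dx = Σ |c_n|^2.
Σ |c_n|^2 = 5/2

Expand |f|^2 and use orthogonality of {sin(nx), cos(mx)} on [-π, π]:
  ∫_{-π}^{π} sin(nx)^2 dx = π, ∫ cos(mx)^2 dx = π, and cross terms integrate to 0.
So ∫_{-π}^{π} f(x)^2 dx = 1^2 · π + 2^2 · π = (1 + 4)π.
Divide by 2π: (1 + 4)/2 = 5/2.
By Parseval, this equals Σ |c_n|^2.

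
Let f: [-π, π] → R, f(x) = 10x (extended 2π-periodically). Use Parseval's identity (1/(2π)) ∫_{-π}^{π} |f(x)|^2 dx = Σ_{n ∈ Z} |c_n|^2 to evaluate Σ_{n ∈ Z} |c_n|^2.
Σ |c_n|^2 = 100π^2/3

Expand and integrate term by term over [-π, π]:
  ∫ (10x)^2 dx = 100·(2π^3/3); ∫ 2·10·(0)·x dx = 0 (odd integrand); ∫ 0^2 dx = 0·2π.
So (1/(2π)) ∫_{-π}^{π} (10x)^2 dx = 100π^2/3 + 0 = 100π^2/3.
Parseval ⇒ Σ |c_n|^2 = 100π^2/3.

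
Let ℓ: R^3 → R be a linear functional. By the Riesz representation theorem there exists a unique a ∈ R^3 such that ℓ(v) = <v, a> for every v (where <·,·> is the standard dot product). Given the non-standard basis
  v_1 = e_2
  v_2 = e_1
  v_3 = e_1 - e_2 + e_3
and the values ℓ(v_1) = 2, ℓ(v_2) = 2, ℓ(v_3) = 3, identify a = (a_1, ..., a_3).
a = (2, 2, 3)

Write a = (a_1, ..., a_3) in the standard basis. For each basis vector v_i, ℓ(v_i) = <v_i, a> is a linear equation in the a_j's. Collect the n equations into a matrix system V a = ℓ, where row i of V is v_i (expressed in the standard basis). Since V is invertible (lower-triangular with 1s on the diagonal, up to permutation), solve by back-substitution:
  V =
[[0, 1, 0],
 [1, 0, 0],
 [1, -1, 1]]
  V a = (2, 2, 3)
Solving gives a = (2, 2, 3).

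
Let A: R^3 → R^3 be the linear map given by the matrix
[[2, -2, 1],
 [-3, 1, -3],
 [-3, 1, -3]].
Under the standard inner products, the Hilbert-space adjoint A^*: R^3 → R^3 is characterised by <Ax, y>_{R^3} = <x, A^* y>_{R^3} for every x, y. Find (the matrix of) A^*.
A^* = A^T =
[[2, -3, -3],
 [-2, 1, 1],
 [1, -3, -3]]

For real matrices with standard dot products, the defining identity <Ax, y> = <x, A^* y> gives (Ax)^T y = x^T (A^*) y, i.e. x^T A^T y = x^T (A^*) y. Since this holds for all x, y, we must have A^* = A^T. Therefore
A^* =
[[2, -3, -3],
 [-2, 1, 1],
 [1, -3, -3]].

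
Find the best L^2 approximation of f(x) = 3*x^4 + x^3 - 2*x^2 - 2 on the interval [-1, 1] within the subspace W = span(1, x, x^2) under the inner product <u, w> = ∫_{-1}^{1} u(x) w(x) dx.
g(x) = 4*x^2/7 + 3*x/5 - 79/35

The best approximation g ∈ W is the orthogonal projection of f onto W. Writing g = a_0 + a_1 x + a_2 x^2, the coefficients solve the normal equations G · a = b where
  G_{ij} = <φ_i, φ_j> and b_i = <f, φ_i>, with φ_0 = 1, φ_1 = x, φ_2 = x^2.
G =
  [2, 0, 2/3]
  [0, 2/3, 0]
  [2/3, 0, 2/5],
b = (-62/15, 2/5, -134/105).
Solving gives a_0 = -79/35, a_1 = 3/5, a_2 = 4/7, so
  g(x) = 4*x^2/7 + 3*x/5 - 79/35.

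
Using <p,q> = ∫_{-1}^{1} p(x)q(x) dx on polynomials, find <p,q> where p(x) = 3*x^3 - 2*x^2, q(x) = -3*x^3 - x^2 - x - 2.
<p,q> = -32/105

Expand the product: p(x)·q(x) = -9*x^6 + 3*x^5 - x^4 - 4*x^3 + 4*x^2.
∫_{-1}^{1} of each monomial x^k gives [2/(k+1) if k even, 0 if k odd]. Integrating term-by-term (or equivalently evaluating the antiderivative F(x) = -9*x^7/7 + x^6/2 - x^5/5 - x^4 + 4*x^3/3 at the endpoints):
  F(1) − F(−1) = -137/210 − (-73/210) = -32/105.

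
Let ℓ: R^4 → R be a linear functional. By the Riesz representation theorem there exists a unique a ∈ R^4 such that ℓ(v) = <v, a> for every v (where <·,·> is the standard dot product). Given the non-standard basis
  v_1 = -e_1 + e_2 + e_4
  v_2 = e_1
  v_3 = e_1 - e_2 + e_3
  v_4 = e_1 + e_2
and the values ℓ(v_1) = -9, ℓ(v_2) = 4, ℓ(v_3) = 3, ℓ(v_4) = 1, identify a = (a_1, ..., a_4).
a = (4, -3, -4, -2)

Write a = (a_1, ..., a_4) in the standard basis. For each basis vector v_i, ℓ(v_i) = <v_i, a> is a linear equation in the a_j's. Collect the n equations into a matrix system V a = ℓ, where row i of V is v_i (expressed in the standard basis). Since V is invertible (lower-triangular with 1s on the diagonal, up to permutation), solve by back-substitution:
  V =
[[-1, 1, 0, 1],
 [1, 0, 0, 0],
 [1, -1, 1, 0],
 [1, 1, 0, 0]]
  V a = (-9, 4, 3, 1)
Solving gives a = (4, -3, -4, -2).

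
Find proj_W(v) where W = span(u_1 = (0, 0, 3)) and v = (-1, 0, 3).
proj_W(v) = (0, 0, 3)

Set up U = [u_1 | ... | u_1] ∈ R^(3×1). The projector onto W = col(U) is P = U (U^T U)^(-1) U^T.
Compute U^T U =
  [9],
and U^T v = (9).
Solve U^T U · c = U^T v for the coefficients: c = (1). The projection is proj_W(v) = U c.
Check: (v - proj_W(v)) · u_1 = 0  (should be 0).
Result: proj_W(v) = (0, 0, 3).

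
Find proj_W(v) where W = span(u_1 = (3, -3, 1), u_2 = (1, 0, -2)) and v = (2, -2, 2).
proj_W(v) = (82/47, -108/47, 88/47)

Set up U = [u_1 | ... | u_2] ∈ R^(3×2). The projector onto W = col(U) is P = U (U^T U)^(-1) U^T.
Compute U^T U =
  [19, 1]
  [1, 5],
and U^T v = (14, -2).
Solve U^T U · c = U^T v for the coefficients: c = (36/47, -26/47). The projection is proj_W(v) = U c.
Check: (v - proj_W(v)) · u_1 = 0  (should be 0).
Check: (v - proj_W(v)) · u_2 = 0  (should be 0).
Result: proj_W(v) = (82/47, -108/47, 88/47).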